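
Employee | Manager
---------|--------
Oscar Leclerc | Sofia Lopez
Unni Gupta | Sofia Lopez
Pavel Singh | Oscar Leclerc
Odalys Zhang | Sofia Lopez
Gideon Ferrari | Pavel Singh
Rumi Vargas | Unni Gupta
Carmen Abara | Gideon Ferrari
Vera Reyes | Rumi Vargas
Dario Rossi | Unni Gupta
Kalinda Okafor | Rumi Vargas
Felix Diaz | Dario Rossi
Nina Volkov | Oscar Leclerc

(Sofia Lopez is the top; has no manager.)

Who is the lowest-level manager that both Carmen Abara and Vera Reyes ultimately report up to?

Carmen Abara's chain of managers is Gideon Ferrari, Pavel Singh, Oscar Leclerc, Sofia Lopez. Vera Reyes's chain of managers is Rumi Vargas, Unni Gupta, Sofia Lopez. The first manager that appears in both chains is Sofia Lopez.

Sofia Lopez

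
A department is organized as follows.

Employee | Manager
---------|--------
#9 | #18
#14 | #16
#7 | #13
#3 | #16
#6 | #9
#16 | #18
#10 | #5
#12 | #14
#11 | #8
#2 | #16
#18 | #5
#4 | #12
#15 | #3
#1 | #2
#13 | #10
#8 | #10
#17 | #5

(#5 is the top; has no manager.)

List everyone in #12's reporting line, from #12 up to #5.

#12 -> #14 -> #16 -> #18 -> #5

#12 reports to #14. #14 reports to #16. #16 reports to #18. #18 reports to #5. #5 is at the top.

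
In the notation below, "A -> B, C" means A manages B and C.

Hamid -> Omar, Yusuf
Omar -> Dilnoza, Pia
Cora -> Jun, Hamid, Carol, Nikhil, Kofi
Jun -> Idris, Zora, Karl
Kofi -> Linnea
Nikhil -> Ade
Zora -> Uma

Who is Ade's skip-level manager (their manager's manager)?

Ade reports to Nikhil, and Nikhil reports to Cora. So Ade's skip-level manager is Cora.

Cora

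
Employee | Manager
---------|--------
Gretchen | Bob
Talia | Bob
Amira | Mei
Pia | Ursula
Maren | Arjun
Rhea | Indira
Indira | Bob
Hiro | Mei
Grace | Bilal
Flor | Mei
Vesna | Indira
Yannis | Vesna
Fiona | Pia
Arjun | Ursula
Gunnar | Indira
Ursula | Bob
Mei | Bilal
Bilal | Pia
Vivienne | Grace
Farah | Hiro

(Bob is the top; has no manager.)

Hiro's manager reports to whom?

Bilal

Hiro reports to Mei, and Mei reports to Bilal. So Hiro's skip-level manager is Bilal.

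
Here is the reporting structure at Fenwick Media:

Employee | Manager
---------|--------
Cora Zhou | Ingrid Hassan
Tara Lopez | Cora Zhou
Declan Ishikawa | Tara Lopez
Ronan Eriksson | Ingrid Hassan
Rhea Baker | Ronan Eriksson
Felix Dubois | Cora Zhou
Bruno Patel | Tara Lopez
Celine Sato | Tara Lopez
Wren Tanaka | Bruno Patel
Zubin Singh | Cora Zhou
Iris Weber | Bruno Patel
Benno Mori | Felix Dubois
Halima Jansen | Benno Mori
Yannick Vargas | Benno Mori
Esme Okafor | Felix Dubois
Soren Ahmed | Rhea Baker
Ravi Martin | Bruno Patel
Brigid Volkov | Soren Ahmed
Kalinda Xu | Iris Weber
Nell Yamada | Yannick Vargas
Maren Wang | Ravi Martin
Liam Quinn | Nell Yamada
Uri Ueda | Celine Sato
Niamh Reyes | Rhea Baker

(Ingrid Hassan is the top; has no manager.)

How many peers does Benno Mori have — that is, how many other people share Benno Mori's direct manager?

Benno Mori reports to Felix Dubois. Felix Dubois's other direct reports are Esme Okafor — 1 peer.

1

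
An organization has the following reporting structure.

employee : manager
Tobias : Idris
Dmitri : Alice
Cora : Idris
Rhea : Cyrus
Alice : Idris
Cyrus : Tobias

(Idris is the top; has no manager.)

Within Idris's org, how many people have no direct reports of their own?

The people in Idris's organization with no one reporting to them are Cora, Rhea, Dmitri. That is 3.

3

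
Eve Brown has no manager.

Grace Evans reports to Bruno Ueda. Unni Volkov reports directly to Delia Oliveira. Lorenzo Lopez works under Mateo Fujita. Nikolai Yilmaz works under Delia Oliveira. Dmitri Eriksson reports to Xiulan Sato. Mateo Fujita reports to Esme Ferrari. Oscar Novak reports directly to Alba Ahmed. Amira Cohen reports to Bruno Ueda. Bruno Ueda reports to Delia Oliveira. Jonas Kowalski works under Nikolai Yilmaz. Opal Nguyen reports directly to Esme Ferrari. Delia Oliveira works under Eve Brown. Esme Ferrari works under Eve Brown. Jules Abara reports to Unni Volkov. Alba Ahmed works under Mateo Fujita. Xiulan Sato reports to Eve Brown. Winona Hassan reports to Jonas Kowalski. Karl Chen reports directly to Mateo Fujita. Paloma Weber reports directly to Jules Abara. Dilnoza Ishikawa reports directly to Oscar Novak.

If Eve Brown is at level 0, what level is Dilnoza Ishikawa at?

Chain from Dilnoza Ishikawa up to Eve Brown: Dilnoza Ishikawa → Oscar Novak → Alba Ahmed → Mateo Fujita → Esme Ferrari → Eve Brown. That is 5 steps up, so Dilnoza Ishikawa is 5 levels below Eve Brown.

5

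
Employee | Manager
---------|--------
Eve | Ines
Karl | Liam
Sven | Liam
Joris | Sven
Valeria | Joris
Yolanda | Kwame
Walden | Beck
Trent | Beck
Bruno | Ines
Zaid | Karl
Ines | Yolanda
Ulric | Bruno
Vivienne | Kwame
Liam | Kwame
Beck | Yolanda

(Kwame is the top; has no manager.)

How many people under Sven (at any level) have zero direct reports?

1

The only person in Sven's organization with no one reporting to them is Valeria. That is 1.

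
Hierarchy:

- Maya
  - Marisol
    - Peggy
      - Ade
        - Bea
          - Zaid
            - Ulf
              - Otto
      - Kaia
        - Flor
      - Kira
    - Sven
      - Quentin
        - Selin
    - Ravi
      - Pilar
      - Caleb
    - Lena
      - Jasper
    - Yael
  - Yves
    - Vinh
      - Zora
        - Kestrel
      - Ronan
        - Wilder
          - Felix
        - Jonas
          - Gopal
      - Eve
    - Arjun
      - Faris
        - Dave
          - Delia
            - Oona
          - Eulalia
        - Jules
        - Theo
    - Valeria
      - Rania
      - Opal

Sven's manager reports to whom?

Maya

Sven reports to Marisol, and Marisol reports to Maya. So Sven's skip-level manager is Maya.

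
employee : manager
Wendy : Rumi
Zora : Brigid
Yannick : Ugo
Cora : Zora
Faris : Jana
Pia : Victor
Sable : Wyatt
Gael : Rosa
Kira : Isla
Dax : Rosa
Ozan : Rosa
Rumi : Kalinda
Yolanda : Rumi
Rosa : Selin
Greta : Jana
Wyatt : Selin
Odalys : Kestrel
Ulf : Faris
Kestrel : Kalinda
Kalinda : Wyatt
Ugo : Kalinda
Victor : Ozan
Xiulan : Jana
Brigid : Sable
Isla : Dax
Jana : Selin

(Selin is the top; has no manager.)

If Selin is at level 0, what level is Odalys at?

Chain from Odalys up to Selin: Odalys → Kestrel → Kalinda → Wyatt → Selin. That is 4 steps up, so Odalys is 4 levels below Selin.

4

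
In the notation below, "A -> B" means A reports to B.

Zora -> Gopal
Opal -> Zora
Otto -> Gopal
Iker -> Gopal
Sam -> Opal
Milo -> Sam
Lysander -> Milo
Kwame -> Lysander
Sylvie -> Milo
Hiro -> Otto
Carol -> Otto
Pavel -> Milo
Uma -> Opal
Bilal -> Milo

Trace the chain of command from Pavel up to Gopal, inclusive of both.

Pavel reports to Milo. Milo reports to Sam. Sam reports to Opal. Opal reports to Zora. Zora reports to Gopal. Gopal is at the top.

Pavel -> Milo -> Sam -> Opal -> Zora -> Gopal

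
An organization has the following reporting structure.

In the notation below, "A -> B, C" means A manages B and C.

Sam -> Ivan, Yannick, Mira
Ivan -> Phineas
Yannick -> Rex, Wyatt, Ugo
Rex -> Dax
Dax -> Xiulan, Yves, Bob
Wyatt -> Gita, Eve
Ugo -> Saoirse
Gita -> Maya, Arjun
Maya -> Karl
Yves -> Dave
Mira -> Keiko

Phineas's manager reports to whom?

Sam

Phineas reports to Ivan, and Ivan reports to Sam. So Phineas's skip-level manager is Sam.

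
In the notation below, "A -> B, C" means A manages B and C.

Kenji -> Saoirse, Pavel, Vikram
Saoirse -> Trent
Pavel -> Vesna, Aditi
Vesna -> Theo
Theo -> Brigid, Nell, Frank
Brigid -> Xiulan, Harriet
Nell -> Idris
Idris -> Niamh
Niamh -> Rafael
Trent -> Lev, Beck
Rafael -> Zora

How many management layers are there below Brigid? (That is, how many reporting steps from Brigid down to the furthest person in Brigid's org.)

The longest chain under Brigid runs Brigid → Harriet, which is 1 level below Brigid.

1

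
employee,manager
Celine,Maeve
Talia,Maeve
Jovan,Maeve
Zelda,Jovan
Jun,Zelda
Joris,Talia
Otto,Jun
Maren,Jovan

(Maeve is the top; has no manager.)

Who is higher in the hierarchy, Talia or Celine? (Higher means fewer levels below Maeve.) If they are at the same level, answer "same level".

Both Talia and Celine are 1 level below Maeve.

same level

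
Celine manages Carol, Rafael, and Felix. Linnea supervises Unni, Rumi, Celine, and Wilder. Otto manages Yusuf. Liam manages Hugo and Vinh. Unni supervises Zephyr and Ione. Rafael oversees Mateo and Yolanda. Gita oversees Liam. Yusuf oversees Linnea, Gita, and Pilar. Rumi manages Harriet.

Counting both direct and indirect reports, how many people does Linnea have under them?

Linnea directly manages Unni, Rumi, Celine, Wilder. Under Unni: Zephyr, Ione (2). Under Rumi: Harriet (1). Under Celine: Felix, Rafael, Yolanda, Mateo, Carol (5). Wilder has no reports. So Linnea's organization is 4 direct reports plus everyone under them: 3 + 2 + 6 + 1 = 12.

12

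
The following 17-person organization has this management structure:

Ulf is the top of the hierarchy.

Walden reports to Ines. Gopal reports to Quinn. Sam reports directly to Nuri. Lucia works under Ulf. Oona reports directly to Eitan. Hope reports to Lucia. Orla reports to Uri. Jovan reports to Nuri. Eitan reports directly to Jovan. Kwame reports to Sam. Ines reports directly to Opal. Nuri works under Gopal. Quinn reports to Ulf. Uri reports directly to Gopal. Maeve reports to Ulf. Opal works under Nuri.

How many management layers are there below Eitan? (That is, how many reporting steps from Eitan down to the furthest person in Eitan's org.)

1

The longest chain under Eitan runs Eitan → Oona, which is 1 level below Eitan.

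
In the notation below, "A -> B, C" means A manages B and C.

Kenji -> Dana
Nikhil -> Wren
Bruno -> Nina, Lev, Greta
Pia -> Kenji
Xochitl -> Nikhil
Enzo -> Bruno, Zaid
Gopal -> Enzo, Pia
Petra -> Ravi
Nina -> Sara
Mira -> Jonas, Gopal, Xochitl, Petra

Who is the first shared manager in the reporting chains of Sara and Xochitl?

Mira

Sara's chain of managers is Nina, Bruno, Enzo, Gopal, Mira. Xochitl's chain of managers is Mira. The first manager that appears in both chains is Mira.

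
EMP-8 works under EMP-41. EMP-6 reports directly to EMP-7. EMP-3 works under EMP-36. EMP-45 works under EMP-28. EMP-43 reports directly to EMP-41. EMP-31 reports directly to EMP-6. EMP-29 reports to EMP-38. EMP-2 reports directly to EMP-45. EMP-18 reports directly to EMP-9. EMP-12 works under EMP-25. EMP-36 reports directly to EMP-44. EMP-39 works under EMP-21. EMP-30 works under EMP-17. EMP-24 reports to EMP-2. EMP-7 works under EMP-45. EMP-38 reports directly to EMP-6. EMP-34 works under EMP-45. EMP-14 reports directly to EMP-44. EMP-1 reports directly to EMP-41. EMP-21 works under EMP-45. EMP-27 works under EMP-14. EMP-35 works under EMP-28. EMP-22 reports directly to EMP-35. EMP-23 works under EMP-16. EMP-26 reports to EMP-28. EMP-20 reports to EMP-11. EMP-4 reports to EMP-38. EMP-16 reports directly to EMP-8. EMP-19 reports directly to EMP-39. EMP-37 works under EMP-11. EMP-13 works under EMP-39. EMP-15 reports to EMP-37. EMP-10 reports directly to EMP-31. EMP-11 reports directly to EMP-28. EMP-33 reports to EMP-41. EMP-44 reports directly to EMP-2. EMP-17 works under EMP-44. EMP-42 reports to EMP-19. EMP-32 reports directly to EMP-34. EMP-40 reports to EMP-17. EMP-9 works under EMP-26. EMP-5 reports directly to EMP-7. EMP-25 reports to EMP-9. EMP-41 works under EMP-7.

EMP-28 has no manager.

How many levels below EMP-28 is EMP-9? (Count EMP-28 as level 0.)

Chain from EMP-9 up to EMP-28: EMP-9 → EMP-26 → EMP-28. That is 2 steps up, so EMP-9 is 2 levels below EMP-28.

2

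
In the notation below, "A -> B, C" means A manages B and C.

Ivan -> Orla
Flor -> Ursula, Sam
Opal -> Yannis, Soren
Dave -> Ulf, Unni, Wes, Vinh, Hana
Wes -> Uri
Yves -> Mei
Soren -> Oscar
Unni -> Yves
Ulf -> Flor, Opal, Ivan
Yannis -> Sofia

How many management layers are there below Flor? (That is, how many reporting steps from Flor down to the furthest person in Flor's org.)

1

The longest chain under Flor runs Flor → Sam, which is 1 level below Flor.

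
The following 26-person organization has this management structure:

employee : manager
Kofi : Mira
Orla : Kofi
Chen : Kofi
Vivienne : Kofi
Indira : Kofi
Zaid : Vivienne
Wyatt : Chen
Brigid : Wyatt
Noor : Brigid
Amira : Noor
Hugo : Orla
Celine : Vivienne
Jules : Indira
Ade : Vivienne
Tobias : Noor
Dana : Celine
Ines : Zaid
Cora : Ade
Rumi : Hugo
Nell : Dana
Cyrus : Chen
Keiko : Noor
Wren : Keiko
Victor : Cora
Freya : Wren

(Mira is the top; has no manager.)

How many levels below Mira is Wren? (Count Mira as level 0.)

7

Chain from Wren up to Mira: Wren → Keiko → Noor → Brigid → Wyatt → Chen → Kofi → Mira. That is 7 steps up, so Wren is 7 levels below Mira.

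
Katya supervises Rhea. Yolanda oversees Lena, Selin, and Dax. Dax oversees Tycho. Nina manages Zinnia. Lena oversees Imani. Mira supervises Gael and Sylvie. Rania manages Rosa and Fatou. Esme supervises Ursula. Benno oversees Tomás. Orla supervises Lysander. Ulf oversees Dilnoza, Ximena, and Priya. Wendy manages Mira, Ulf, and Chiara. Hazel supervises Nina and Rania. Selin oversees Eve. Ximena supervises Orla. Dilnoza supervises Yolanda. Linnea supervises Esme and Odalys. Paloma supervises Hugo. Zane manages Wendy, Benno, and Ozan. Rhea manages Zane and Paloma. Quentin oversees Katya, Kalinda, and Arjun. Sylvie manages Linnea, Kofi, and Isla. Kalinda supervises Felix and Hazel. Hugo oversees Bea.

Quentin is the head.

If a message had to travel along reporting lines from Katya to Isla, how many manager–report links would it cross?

Isla is in Katya's organization: the chain from Isla up to Katya is Isla → Sylvie → Mira → Wendy → Zane → Rhea → Katya, which is 6 links.

6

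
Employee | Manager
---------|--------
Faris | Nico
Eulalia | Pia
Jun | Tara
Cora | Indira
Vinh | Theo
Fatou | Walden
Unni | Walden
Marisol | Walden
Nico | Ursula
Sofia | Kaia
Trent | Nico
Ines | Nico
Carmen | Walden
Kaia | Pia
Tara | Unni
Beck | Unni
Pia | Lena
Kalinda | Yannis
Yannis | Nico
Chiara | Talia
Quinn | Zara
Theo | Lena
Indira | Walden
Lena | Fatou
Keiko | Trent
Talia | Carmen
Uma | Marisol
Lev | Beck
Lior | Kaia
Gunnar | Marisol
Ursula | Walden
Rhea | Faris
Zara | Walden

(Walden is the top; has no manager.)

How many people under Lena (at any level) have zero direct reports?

4

The people in Lena's organization with no one reporting to them are Vinh, Sofia, Lior, Eulalia. That is 4.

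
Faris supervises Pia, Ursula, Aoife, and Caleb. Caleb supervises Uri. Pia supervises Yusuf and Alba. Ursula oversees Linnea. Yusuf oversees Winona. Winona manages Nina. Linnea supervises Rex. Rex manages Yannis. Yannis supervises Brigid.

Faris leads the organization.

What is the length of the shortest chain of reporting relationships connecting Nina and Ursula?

5

Nina is 4 levels below Faris, and Ursula is 1 level below Faris (their lowest common manager). The shortest path runs up from Nina to Faris and back down to Ursula: 4 + 1 = 5 links.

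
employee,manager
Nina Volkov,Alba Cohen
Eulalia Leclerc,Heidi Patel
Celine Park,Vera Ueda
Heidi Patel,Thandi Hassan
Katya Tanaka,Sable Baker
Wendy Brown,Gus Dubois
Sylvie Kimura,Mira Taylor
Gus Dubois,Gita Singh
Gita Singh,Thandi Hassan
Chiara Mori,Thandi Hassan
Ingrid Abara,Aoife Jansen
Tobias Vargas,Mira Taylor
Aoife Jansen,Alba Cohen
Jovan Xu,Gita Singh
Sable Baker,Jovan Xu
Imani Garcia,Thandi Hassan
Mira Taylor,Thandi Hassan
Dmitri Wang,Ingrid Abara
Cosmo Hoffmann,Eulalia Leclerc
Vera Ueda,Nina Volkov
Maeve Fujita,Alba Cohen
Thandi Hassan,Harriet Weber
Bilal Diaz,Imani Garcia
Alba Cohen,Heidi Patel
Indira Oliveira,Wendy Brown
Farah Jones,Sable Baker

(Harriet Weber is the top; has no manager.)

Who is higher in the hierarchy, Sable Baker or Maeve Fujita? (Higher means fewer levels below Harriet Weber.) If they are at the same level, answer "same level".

same level

Both Sable Baker and Maeve Fujita are 4 levels below Harriet Weber.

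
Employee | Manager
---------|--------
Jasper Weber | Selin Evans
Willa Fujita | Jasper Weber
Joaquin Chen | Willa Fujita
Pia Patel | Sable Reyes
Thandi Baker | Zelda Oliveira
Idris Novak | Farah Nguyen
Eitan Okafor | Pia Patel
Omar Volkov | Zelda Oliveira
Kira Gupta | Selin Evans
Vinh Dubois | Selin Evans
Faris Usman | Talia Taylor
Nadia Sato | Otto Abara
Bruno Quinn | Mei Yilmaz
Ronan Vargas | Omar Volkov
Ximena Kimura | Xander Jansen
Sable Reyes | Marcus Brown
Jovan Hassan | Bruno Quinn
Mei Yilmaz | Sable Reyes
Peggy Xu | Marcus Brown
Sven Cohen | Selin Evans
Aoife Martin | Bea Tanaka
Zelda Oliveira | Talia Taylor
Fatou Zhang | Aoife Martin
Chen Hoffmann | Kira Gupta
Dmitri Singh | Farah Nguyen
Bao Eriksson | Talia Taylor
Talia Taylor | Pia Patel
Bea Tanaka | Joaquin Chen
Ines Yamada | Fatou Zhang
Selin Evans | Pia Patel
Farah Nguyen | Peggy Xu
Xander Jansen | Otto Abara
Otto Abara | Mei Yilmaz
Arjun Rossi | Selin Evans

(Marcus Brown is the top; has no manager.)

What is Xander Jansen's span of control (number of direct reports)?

Xander Jansen directly manages Ximena Kimura. That is 1 direct report.

1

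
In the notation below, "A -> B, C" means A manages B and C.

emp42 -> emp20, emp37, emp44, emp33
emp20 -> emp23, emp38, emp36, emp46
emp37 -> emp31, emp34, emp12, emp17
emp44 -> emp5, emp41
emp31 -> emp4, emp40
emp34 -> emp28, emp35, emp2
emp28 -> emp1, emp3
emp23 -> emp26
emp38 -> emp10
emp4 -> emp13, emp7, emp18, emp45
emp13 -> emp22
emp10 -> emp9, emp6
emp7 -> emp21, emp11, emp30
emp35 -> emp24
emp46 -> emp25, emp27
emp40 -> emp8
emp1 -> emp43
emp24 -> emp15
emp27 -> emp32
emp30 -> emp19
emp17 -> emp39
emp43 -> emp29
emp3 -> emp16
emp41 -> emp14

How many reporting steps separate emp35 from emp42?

3

Chain from emp35 up to emp42: emp35 → emp34 → emp37 → emp42. That is 3 steps up, so emp35 is 3 levels below emp42.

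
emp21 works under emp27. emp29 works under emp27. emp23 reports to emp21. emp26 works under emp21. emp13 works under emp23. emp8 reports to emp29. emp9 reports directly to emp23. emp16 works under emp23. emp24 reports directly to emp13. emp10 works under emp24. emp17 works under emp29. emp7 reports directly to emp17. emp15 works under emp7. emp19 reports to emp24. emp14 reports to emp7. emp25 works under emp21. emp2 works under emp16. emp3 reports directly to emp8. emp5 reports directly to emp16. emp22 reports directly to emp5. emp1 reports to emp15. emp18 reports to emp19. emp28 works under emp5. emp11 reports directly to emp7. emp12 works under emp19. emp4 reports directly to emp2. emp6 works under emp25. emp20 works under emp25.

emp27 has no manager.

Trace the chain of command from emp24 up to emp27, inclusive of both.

emp24 -> emp13 -> emp23 -> emp21 -> emp27

emp24 reports to emp13. emp13 reports to emp23. emp23 reports to emp21. emp21 reports to emp27. emp27 is at the top.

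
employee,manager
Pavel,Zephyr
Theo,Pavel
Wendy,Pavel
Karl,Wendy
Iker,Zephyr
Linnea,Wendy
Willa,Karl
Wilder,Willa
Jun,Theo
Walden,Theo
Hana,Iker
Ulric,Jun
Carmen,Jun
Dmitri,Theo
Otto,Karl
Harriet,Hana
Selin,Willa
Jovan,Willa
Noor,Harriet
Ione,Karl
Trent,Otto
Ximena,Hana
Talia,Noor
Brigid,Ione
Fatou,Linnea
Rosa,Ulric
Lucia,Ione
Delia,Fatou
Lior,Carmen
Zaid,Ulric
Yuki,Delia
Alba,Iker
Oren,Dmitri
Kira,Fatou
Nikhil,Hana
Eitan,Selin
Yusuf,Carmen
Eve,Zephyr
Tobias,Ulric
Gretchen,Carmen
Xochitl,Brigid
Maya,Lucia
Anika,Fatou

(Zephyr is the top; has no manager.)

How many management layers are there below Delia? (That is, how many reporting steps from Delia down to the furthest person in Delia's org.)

The longest chain under Delia runs Delia → Yuki, which is 1 level below Delia.

1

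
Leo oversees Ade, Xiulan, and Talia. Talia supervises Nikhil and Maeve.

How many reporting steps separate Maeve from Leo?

Chain from Maeve up to Leo: Maeve → Talia → Leo. That is 2 steps up, so Maeve is 2 levels below Leo.

2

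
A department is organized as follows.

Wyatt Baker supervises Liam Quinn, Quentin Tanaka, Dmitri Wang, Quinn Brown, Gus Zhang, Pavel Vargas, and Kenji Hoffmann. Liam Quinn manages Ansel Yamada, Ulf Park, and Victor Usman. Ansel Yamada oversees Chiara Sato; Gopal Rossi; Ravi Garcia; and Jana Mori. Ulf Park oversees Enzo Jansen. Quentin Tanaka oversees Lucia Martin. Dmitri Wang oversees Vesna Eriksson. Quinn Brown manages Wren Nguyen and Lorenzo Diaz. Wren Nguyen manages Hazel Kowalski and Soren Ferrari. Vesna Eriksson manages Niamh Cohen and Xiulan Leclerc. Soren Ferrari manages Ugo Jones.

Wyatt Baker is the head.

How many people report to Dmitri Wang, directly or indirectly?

3

Dmitri Wang directly manages Vesna Eriksson. Under Vesna Eriksson: Xiulan Leclerc, Niamh Cohen (2). That's 3 in total.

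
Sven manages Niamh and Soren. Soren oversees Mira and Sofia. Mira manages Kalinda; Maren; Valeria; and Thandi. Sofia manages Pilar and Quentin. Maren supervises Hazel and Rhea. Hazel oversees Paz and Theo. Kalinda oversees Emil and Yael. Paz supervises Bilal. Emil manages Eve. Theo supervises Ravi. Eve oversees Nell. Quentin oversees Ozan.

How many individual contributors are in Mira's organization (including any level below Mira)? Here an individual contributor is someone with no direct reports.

The people in Mira's organization with no one reporting to them are Valeria, Yael, Nell, Thandi, Rhea, Ravi, Bilal. That is 7.

7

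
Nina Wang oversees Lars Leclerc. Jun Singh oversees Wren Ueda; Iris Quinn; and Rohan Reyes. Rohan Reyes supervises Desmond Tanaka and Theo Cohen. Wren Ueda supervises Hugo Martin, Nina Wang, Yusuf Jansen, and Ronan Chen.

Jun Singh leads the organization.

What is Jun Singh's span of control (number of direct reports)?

3

Jun Singh directly manages Wren Ueda, Iris Quinn, Rohan Reyes. That is 3 direct reports.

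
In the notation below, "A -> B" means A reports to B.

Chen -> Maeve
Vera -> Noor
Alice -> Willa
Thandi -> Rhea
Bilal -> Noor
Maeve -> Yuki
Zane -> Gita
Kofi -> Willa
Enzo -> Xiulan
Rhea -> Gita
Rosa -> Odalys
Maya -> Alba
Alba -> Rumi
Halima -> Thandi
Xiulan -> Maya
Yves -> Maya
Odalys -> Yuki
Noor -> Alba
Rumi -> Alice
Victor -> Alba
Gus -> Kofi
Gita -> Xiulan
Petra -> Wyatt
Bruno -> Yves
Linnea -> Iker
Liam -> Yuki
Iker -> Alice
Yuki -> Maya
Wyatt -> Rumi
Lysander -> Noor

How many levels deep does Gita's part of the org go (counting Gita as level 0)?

The longest chain under Gita runs Gita → Rhea → Thandi → Halima, which is 3 levels below Gita.

3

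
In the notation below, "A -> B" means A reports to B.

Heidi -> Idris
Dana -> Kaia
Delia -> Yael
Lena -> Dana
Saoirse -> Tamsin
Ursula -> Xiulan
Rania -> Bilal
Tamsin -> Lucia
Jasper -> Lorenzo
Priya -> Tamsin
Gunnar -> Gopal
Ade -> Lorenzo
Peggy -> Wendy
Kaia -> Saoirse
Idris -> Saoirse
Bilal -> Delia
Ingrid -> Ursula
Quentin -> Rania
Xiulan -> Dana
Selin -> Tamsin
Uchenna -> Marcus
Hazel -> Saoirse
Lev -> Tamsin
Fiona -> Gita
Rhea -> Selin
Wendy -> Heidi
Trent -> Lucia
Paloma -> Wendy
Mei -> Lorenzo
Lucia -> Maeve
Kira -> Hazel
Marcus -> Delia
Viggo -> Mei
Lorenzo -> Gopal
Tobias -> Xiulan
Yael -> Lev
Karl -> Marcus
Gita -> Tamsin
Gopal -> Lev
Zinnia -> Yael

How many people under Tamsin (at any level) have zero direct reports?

17

The people in Tamsin's organization with no one reporting to them are Priya, Fiona, Gunnar, Viggo, Ade, Jasper, Zinnia, Quentin, Karl, Uchenna, Lena, Tobias, Ingrid, Paloma, Peggy, Kira, Rhea. That is 17.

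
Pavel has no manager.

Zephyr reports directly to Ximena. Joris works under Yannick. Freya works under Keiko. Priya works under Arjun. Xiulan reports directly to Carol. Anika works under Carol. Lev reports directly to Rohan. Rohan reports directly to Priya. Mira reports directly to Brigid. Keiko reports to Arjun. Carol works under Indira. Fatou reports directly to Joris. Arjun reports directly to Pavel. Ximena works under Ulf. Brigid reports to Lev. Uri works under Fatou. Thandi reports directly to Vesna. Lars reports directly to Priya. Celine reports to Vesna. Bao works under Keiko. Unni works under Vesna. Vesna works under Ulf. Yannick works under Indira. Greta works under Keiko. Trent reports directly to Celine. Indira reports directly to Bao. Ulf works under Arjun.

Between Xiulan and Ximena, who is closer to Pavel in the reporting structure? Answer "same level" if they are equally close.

Ximena

Xiulan is 6 levels below Pavel; Ximena is 3. Ximena is higher.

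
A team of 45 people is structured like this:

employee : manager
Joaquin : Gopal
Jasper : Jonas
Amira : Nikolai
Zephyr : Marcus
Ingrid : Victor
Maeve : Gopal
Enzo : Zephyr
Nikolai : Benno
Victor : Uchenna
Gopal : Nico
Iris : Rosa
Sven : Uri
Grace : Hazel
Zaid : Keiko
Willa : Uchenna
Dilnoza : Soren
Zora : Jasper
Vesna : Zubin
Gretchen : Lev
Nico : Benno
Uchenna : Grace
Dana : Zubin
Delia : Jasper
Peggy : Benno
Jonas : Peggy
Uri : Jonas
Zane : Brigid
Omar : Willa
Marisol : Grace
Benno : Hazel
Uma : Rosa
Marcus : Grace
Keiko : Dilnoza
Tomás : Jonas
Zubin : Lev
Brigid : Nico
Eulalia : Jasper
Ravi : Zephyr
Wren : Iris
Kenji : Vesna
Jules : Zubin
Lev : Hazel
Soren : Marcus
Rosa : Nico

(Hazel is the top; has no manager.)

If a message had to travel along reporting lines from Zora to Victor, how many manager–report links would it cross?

Zora is 5 levels below Hazel, and Victor is 3 levels below Hazel (their lowest common manager). The shortest path runs up from Zora to Hazel and back down to Victor: 5 + 3 = 8 links.

8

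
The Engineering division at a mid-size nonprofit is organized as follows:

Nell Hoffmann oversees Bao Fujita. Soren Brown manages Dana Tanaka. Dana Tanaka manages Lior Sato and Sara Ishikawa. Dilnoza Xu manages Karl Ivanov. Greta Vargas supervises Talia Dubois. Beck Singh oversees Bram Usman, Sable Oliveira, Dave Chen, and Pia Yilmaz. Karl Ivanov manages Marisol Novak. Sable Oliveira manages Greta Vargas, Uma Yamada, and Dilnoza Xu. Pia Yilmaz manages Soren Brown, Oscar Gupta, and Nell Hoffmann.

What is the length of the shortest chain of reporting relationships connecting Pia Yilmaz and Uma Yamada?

Pia Yilmaz is 1 level below Beck Singh, and Uma Yamada is 2 levels below Beck Singh (their lowest common manager). The shortest path runs up from Pia Yilmaz to Beck Singh and back down to Uma Yamada: 1 + 2 = 3 links.

3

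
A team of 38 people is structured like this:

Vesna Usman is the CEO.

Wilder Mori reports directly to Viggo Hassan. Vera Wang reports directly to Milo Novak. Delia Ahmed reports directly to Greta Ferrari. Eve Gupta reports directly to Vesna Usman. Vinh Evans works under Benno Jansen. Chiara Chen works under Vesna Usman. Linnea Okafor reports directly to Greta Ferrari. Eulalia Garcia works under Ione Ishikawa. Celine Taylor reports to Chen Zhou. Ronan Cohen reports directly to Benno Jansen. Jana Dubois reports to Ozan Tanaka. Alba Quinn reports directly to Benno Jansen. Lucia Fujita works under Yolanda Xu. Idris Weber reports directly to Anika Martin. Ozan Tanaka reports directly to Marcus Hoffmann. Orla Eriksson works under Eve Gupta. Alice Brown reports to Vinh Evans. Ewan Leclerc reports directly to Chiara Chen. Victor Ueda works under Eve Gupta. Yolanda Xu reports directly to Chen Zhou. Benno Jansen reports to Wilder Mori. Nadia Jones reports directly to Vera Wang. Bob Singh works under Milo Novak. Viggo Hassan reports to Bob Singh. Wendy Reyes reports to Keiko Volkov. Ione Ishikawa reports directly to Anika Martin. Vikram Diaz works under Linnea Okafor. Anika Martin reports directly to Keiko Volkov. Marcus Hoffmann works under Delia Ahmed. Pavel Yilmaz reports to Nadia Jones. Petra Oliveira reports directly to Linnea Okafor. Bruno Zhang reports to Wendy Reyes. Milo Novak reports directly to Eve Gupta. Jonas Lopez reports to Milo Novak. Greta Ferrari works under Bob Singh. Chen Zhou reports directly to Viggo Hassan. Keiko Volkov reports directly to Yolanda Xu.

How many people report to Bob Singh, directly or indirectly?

26

Bob Singh directly manages Viggo Hassan, Greta Ferrari. Under Viggo Hassan: Wilder Mori, Benno Jansen, Vinh Evans, Alice Brown, Alba Quinn, Ronan Cohen, Chen Zhou, Celine Taylor, Yolanda Xu, Keiko Volkov, Wendy Reyes, Bruno Zhang, Anika Martin, Idris Weber, Ione Ishikawa, Eulalia Garcia, Lucia Fujita (17). Under Greta Ferrari: Linnea Okafor, Vikram Diaz, Petra Oliveira, Delia Ahmed, Marcus Hoffmann, Ozan Tanaka, Jana Dubois (7). So Bob Singh's organization is 2 direct reports plus everyone under them: 18 + 8 = 26.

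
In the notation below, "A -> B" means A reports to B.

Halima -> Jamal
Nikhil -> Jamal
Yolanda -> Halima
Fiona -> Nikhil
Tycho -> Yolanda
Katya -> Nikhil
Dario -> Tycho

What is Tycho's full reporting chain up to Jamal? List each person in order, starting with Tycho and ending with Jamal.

Tycho -> Yolanda -> Halima -> Jamal

Tycho reports to Yolanda. Yolanda reports to Halima. Halima reports to Jamal. Jamal is at the top.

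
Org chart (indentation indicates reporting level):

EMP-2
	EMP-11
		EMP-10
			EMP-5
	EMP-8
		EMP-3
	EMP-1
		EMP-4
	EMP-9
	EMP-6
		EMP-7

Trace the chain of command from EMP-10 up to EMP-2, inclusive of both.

EMP-10 reports to EMP-11. EMP-11 reports to EMP-2. EMP-2 is at the top.

EMP-10 -> EMP-11 -> EMP-2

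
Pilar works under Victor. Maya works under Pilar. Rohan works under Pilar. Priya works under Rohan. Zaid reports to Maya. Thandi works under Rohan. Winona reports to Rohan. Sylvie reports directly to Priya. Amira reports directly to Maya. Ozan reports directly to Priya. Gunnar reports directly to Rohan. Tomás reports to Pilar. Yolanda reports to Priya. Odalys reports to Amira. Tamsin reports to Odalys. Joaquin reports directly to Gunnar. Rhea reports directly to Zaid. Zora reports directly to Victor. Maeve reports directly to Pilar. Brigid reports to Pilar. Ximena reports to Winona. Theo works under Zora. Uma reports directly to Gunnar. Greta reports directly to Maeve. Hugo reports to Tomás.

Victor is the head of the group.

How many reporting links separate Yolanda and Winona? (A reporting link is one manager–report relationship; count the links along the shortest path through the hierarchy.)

Yolanda is 2 levels below Rohan, and Winona is 1 level below Rohan (their lowest common manager). The shortest path runs up from Yolanda to Rohan and back down to Winona: 2 + 1 = 3 links.

3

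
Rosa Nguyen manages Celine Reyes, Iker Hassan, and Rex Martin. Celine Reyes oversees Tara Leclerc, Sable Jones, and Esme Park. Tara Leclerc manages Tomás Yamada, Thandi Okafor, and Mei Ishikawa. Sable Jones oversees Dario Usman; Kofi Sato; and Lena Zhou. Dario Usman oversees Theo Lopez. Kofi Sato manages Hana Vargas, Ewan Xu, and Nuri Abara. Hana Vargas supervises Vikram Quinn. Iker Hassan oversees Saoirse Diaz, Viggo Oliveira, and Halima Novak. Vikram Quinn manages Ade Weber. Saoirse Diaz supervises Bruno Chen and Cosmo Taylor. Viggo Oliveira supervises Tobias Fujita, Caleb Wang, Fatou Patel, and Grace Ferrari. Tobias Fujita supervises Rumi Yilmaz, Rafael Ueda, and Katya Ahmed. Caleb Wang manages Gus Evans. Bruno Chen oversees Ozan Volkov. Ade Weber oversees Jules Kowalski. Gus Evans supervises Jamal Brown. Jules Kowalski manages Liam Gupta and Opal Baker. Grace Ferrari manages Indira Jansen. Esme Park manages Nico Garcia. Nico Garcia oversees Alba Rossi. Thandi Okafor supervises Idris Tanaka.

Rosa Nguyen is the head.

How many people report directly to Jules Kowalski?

Jules Kowalski directly manages Liam Gupta, Opal Baker. That is 2 direct reports.

2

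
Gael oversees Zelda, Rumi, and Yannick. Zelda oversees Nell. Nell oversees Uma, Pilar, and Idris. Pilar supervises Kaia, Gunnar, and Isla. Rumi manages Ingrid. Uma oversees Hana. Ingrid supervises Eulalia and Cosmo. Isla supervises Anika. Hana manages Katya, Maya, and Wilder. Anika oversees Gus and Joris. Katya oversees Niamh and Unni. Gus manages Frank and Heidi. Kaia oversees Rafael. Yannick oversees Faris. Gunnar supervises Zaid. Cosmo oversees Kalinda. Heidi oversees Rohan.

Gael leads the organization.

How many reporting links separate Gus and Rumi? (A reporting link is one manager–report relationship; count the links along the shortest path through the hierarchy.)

Gus is 6 levels below Gael, and Rumi is 1 level below Gael (their lowest common manager). The shortest path runs up from Gus to Gael and back down to Rumi: 6 + 1 = 7 links.

7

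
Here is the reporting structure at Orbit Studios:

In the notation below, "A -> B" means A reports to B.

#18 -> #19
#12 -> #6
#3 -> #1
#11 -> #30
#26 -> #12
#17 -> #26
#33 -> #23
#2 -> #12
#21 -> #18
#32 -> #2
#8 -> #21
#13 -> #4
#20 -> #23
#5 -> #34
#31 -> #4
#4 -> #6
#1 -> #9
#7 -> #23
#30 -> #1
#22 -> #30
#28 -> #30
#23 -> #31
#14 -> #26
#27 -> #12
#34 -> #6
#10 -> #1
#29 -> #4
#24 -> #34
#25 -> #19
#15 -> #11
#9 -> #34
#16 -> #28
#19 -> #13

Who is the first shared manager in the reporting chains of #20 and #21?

#4

#20's chain of managers is #23, #31, #4, #6. #21's chain of managers is #18, #19, #13, #4, #6. The first manager that appears in both chains is #4.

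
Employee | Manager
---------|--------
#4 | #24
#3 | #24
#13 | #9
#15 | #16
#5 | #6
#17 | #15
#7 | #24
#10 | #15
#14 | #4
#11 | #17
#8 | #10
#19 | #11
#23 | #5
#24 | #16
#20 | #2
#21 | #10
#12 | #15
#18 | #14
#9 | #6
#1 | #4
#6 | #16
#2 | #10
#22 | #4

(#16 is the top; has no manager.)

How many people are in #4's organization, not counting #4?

4

#4 directly manages #1, #14, #22. #1 has no reports. Under #14: #18 (1). #22 has no reports. So #4's organization is 3 direct reports plus everyone under them: 1 + 2 + 1 = 4.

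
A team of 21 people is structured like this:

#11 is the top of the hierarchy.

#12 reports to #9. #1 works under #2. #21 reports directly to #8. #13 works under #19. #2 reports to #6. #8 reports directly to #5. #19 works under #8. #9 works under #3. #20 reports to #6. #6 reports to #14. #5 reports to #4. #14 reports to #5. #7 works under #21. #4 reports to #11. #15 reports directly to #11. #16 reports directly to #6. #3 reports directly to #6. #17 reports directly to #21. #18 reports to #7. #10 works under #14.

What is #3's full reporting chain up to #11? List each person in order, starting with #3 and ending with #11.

#3 reports to #6. #6 reports to #14. #14 reports to #5. #5 reports to #4. #4 reports to #11. #11 is at the top.

#3 -> #6 -> #14 -> #5 -> #4 -> #11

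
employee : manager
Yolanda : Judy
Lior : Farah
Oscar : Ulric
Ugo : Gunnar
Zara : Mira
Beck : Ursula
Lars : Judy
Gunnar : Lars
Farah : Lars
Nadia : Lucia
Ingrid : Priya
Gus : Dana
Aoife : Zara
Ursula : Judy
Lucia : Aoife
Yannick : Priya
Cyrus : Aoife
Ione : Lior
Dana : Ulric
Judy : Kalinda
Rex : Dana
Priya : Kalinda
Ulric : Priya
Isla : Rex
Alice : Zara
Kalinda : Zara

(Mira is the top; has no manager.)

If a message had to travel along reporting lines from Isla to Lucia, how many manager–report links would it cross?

8

Isla is 6 levels below Zara, and Lucia is 2 levels below Zara (their lowest common manager). The shortest path runs up from Isla to Zara and back down to Lucia: 6 + 2 = 8 links.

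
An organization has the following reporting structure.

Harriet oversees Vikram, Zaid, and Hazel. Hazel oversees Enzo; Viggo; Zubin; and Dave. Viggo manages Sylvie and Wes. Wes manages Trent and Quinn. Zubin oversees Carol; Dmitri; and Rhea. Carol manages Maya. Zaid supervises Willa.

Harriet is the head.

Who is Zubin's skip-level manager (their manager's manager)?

Harriet

Zubin reports to Hazel, and Hazel reports to Harriet. So Zubin's skip-level manager is Harriet.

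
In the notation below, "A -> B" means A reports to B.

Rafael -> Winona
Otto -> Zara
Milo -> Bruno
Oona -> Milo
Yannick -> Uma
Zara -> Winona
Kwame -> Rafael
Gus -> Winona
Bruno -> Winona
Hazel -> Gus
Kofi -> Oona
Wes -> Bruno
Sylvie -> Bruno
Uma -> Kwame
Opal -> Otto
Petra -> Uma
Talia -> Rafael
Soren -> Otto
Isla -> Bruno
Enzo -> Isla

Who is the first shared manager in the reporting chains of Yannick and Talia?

Rafael

Yannick's chain of managers is Uma, Kwame, Rafael, Winona. Talia's chain of managers is Rafael, Winona. The first manager that appears in both chains is Rafael.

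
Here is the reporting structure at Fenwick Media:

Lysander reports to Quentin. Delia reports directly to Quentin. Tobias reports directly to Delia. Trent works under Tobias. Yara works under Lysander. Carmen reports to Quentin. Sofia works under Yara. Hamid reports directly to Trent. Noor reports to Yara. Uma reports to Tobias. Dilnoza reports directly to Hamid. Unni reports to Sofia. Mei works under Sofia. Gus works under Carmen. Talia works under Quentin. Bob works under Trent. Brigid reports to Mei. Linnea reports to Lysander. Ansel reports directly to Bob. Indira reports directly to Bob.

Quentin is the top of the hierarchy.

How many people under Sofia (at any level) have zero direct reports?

2

The people in Sofia's organization with no one reporting to them are Brigid, Unni. That is 2.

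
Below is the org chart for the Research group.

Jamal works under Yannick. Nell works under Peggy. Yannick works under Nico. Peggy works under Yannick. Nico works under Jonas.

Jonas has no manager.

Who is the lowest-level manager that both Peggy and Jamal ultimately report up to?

Yannick

Peggy's chain of managers is Yannick, Nico, Jonas. Jamal's chain of managers is Yannick, Nico, Jonas. The first manager that appears in both chains is Yannick.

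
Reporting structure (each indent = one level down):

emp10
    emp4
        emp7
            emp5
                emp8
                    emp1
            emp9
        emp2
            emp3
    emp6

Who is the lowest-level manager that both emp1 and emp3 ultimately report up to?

emp4

emp1's chain of managers is emp8, emp5, emp7, emp4, emp10. emp3's chain of managers is emp2, emp4, emp10. The first manager that appears in both chains is emp4.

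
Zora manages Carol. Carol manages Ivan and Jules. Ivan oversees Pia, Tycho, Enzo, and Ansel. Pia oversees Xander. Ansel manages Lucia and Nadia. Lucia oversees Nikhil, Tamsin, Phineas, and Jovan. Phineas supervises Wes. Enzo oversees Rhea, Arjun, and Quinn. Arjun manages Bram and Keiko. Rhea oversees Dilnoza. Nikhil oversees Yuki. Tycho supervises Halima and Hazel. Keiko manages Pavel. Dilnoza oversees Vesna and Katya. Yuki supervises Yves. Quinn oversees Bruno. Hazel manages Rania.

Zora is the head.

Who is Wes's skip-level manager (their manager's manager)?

Wes reports to Phineas, and Phineas reports to Lucia. So Wes's skip-level manager is Lucia.

Lucia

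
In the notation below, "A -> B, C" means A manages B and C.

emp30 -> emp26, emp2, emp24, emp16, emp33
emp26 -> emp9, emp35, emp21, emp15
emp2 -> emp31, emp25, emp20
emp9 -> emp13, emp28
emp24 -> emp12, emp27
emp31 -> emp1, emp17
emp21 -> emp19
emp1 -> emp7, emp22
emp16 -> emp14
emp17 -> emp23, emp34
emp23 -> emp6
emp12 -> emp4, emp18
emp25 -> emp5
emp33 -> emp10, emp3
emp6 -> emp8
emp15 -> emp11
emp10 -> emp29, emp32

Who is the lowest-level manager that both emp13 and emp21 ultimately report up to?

emp13's chain of managers is emp9, emp26, emp30. emp21's chain of managers is emp26, emp30. The first manager that appears in both chains is emp26.

emp26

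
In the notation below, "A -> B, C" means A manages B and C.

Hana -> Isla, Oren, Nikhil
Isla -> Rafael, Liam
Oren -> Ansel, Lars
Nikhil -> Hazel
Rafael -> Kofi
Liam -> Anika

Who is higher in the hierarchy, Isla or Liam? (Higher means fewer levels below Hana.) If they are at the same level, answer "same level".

Isla

Isla is 1 level below Hana; Liam is 2. Isla is higher.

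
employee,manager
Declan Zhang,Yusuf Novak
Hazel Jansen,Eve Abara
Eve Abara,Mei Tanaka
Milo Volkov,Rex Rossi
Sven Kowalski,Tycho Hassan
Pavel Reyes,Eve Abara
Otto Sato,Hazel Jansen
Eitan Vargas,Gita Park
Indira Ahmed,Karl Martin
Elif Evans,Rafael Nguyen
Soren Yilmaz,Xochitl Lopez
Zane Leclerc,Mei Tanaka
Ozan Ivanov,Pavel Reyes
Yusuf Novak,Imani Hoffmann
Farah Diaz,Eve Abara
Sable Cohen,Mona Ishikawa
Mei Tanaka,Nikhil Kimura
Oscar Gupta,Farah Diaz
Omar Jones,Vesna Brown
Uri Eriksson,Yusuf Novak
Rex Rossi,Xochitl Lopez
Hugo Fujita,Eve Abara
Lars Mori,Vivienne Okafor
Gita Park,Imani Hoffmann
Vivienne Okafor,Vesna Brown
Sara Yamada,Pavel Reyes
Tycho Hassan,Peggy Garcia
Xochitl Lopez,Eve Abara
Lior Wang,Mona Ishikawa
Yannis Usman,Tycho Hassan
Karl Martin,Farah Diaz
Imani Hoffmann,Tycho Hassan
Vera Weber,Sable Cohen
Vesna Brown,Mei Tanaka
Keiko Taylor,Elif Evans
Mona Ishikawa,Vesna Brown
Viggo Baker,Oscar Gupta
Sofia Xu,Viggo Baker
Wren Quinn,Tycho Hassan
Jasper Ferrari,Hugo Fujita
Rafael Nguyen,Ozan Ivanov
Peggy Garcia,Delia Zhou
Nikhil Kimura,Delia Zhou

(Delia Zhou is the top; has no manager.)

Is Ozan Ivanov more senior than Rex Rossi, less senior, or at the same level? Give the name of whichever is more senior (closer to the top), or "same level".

same level

Both Ozan Ivanov and Rex Rossi are 5 levels below Delia Zhou.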